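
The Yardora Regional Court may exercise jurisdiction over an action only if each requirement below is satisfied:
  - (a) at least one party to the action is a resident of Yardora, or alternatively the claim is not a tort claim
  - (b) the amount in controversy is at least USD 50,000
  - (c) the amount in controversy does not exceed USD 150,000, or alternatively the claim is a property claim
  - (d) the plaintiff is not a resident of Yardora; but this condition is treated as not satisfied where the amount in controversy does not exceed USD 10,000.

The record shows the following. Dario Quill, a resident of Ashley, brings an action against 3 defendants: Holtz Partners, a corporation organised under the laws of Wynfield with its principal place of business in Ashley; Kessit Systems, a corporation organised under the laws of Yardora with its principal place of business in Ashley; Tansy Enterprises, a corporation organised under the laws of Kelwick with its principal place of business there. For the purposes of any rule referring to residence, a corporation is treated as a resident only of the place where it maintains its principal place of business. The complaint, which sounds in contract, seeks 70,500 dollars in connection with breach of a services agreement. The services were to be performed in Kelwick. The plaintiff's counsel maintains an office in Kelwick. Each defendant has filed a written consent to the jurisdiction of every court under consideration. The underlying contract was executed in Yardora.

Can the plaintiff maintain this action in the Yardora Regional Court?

Yes

The Yardora Regional Court:
  (a) The claim is a contract claim, not a tort claim, which satisfies one of the alternatives. Satisfied.
  (b) The amount in controversy is 70,500 dollars, which meets the $50,000 floor. Condition met.
  (c) The amount in controversy is 70,500 dollars, within the 150,000 dollars ceiling, so this disjunct is met. Met.
  (d) The plaintiff resides in Ashley, which is not Yardora. The carve-out does not apply: the amount in controversy is USD 70,500, above the 10,000 dollars ceiling. Met.
  → Every requirement is satisfied — jurisdiction.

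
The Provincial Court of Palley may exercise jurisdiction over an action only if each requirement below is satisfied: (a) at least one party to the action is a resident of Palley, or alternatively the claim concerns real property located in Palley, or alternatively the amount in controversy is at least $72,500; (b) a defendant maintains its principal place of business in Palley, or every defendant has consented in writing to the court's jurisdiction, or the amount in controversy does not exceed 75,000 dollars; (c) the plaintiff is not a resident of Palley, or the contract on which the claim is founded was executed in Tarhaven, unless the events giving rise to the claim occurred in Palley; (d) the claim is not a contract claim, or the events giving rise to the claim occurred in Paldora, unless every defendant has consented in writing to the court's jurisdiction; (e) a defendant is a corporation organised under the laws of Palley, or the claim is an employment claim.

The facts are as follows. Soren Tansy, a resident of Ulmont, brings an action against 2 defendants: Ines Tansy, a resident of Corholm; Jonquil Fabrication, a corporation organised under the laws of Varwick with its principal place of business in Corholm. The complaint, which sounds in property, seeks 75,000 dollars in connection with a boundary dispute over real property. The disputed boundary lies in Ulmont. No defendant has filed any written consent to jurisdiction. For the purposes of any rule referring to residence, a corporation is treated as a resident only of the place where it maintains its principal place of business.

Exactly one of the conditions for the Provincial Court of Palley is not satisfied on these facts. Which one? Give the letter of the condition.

(e)

The Provincial Court of Palley:
  (a) The amount in controversy is USD 75,000, which meets the $72,500 floor, so one alternative holds. Met.
  (b) The amount in controversy is 75,000 dollars, within the USD 75,000 ceiling, so one alternative holds. Satisfied.
  (c) The plaintiff resides in Ulmont, which is not Palley, so one alternative holds. Met.
  (d) The claim is a property claim, not a contract claim, which satisfies one of the alternatives. Satisfied.
  (e) The corporate defendant(s) are organised in Varwick, not Palley; the claim is a property claim, not an employment claim — every alternative fails. Not met.
Only condition (e) fails.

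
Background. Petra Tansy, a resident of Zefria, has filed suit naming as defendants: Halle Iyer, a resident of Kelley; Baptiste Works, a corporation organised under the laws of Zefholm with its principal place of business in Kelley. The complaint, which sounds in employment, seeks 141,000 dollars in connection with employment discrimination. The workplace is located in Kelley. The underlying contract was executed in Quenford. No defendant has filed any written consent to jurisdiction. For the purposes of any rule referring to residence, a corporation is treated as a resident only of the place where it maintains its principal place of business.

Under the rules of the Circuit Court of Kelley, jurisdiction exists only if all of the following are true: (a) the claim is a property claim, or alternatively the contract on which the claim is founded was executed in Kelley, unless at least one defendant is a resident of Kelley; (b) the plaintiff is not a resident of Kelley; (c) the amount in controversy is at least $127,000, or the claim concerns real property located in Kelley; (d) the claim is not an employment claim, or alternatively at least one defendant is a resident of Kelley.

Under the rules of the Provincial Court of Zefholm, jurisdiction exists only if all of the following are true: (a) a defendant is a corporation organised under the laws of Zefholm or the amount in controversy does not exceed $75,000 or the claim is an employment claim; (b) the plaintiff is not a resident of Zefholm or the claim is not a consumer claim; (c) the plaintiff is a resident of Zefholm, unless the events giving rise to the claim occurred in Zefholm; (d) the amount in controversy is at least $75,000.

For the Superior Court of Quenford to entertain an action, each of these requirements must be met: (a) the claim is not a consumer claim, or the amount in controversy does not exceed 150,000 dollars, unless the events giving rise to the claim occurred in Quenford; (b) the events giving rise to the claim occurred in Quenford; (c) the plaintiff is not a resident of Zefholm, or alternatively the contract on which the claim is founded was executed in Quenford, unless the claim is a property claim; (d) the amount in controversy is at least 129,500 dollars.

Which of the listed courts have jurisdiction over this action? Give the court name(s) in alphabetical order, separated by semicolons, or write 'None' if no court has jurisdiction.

The Circuit Court of Kelley:
  (a) The claim is an employment claim, not a property claim; the contract was executed in Quenford, not Kelley — no alternative holds. The proviso rescues it, though: Halle Iyer resides in Kelley. Satisfied.
  (b) The plaintiff resides in Zefria, which is not Kelley. Satisfied.
  (c) The amount in controversy is $141,000, which meets the $127,000 floor, so one alternative holds. Satisfied.
  (d) Halle Iyer resides in Kelley, which satisfies one of the alternatives. Satisfied.
  → Jurisdiction lies.
The Provincial Court of Zefholm:
  (a) Baptiste Works is organised under the laws of Zefholm, so one alternative holds. Condition met.
  (b) The plaintiff resides in Zefria, which is not Zefholm — that alternative is enough. Satisfied.
  (c) The plaintiff resides in Zefria, not Zefholm. And the operative events occurred in Kelley, not Zefholm, so the proviso does not save it. Not satisfied.
  (d) The amount in controversy is 141,000 dollars, which meets the $75,000 floor. Condition met.
  → The court lacks jurisdiction.
The Superior Court of Quenford:
  (a) The claim is an employment claim, not a consumer claim, so one alternative holds. Met.
  (b) The operative events occurred in Kelley, not Quenford. Not met.
  (c) The plaintiff resides in Zefria, which is not Zefholm — that alternative is enough. Met.
  (d) The amount in controversy is USD 141,000, which meets the USD 129,500 floor. Met.
  → The court lacks jurisdiction.

the Circuit Court of Kelley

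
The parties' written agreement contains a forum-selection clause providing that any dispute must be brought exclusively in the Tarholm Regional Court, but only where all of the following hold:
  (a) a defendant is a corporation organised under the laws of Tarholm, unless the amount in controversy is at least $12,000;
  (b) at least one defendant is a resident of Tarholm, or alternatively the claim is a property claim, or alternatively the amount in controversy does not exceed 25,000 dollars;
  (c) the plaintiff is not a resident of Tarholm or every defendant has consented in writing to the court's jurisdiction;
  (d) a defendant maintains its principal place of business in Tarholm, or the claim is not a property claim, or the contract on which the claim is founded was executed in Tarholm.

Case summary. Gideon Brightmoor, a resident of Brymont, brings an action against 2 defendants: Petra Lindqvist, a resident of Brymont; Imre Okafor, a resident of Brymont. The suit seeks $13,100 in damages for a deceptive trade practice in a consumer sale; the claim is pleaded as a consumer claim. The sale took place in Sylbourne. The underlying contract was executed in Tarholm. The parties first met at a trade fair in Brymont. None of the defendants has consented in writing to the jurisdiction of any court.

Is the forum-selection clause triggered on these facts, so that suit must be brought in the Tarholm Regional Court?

The Tarholm Regional Court:
  (a) No defendant is a corporation. The proviso rescues it, though: the amount in controversy is 13,100 dollars, which meets the 12,000 dollars floor. Condition met.
  (b) The amount in controversy is $13,100, within the 25,000 dollars ceiling, which satisfies one of the alternatives. Condition met.
  (c) The plaintiff resides in Brymont, which is not Tarholm, so this disjunct is met. Satisfied.
  (d) The claim is a consumer claim, not a property claim — that alternative is enough. Satisfied.
  → The clause applies.

Yes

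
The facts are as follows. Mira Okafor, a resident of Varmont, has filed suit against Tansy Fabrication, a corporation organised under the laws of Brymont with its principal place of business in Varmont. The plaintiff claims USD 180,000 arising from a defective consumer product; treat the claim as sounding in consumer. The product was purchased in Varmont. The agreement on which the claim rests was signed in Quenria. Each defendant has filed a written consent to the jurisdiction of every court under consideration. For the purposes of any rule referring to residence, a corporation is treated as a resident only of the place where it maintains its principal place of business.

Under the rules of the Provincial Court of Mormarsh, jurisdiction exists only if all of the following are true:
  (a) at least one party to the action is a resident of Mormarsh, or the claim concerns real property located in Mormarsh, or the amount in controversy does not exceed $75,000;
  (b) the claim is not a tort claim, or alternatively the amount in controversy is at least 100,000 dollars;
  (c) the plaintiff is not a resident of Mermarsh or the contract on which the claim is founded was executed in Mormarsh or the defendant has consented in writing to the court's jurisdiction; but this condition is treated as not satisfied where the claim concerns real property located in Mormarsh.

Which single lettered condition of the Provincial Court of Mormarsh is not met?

(a)

The Provincial Court of Mormarsh:
  (a) No party resides in Mormarsh; the claim does not concern real property; the amount in controversy is USD 180,000, above the $75,000 ceiling — every alternative fails. Not satisfied.
  (b) The claim is a consumer claim, not a tort claim — that alternative is enough. Condition met.
  (c) The plaintiff resides in Varmont, which is not Mermarsh, so one alternative holds. The carve-out does not apply: the claim does not concern real property. Satisfied.
Only condition (a) fails.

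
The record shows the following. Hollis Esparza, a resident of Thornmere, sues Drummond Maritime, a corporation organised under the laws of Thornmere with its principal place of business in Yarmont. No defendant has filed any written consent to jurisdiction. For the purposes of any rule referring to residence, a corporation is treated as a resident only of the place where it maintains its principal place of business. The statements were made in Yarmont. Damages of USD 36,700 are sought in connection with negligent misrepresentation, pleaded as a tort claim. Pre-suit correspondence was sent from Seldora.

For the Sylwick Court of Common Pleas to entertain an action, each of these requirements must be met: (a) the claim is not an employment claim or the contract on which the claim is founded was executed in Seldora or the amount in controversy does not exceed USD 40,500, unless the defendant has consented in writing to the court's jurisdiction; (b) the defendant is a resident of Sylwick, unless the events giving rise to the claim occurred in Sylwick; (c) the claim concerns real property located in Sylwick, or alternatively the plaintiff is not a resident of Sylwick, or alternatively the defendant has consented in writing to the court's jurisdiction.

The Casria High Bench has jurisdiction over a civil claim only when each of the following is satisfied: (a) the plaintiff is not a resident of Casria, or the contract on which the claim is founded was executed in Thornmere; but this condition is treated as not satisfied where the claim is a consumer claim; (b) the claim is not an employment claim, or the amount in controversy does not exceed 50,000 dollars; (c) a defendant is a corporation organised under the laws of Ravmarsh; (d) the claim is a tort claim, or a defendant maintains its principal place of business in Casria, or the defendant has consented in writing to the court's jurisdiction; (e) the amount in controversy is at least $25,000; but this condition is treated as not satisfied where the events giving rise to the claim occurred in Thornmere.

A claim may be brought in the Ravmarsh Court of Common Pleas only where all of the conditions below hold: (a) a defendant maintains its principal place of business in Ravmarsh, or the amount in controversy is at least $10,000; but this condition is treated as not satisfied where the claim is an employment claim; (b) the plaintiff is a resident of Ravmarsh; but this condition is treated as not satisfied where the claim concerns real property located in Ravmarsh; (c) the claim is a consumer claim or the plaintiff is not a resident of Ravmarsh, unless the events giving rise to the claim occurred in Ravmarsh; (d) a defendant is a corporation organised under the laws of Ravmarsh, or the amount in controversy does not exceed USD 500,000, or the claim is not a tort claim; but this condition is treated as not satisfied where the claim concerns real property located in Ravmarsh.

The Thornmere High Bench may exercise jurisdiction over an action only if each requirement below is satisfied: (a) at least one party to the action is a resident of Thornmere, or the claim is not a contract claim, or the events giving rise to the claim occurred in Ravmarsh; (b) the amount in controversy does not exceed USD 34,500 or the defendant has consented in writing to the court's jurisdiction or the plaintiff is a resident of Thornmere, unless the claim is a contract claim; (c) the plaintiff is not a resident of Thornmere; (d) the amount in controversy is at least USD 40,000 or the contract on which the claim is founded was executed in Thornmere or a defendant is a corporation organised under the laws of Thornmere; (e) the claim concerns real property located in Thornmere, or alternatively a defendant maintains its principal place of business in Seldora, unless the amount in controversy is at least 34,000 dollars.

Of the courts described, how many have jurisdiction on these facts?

0

The Sylwick Court of Common Pleas:
  (a) The claim is a tort claim, not an employment claim, so one alternative holds. Condition met.
  (b) The defendant resides in Yarmont, not Sylwick. And the operative events occurred in Yarmont, not Sylwick, so the proviso does not save it. Not satisfied.
  (c) The plaintiff resides in Thornmere, which is not Sylwick, so one alternative holds. Condition met.
  → The court lacks jurisdiction.
The Casria High Bench:
  (a) The plaintiff resides in Thornmere, which is not Casria — that alternative is enough. The exception is not triggered, since the claim is a tort claim, not a consumer claim. Met.
  (b) The claim is a tort claim, not an employment claim, so one alternative holds. Satisfied.
  (c) The corporate defendant(s) are organised in Thornmere, not Ravmarsh. Condition not met.
  (d) The claim is a tort claim, which satisfies one of the alternatives. Condition met.
  (e) The amount in controversy is USD 36,700, which meets the USD 25,000 floor. The exception is not triggered, since the operative events occurred in Yarmont, not Thornmere. Satisfied.
  → The court lacks jurisdiction.
The Ravmarsh Court of Common Pleas:
  (a) The amount in controversy is $36,700, which meets the USD 10,000 floor, so one alternative holds. The carve-out does not apply: the claim is a tort claim, not an employment claim. Met.
  (b) The plaintiff resides in Thornmere, not Ravmarsh. Not met.
  (c) The plaintiff resides in Thornmere, which is not Ravmarsh, so this disjunct is met. Satisfied.
  (d) The amount in controversy is 36,700 dollars, within the USD 500,000 ceiling, which satisfies one of the alternatives. And the carve-out is inapplicable — the claim does not concern real property. Satisfied.
  → At least one condition fails; no jurisdiction.
The Thornmere High Bench:
  (a) Hollis Esparza resides in Thornmere, which satisfies one of the alternatives. Satisfied.
  (b) The plaintiff resides in Thornmere — that alternative is enough. Satisfied.
  (c) The plaintiff resides in Thornmere. Fails.
  (d) Drummond Maritime is organised under the laws of Thornmere, so one alternative holds. Satisfied.
  (e) The claim does not concern real property; the corporate defendant(s) have their principal place of business in Yarmont, not Seldora — none of the alternatives is met. But the amount in controversy is USD 36,700, which meets the $34,000 floor, and the 'unless' clause therefore excuses the requirement. Met.
  → The court lacks jurisdiction.
No court satisfies all of its conditions.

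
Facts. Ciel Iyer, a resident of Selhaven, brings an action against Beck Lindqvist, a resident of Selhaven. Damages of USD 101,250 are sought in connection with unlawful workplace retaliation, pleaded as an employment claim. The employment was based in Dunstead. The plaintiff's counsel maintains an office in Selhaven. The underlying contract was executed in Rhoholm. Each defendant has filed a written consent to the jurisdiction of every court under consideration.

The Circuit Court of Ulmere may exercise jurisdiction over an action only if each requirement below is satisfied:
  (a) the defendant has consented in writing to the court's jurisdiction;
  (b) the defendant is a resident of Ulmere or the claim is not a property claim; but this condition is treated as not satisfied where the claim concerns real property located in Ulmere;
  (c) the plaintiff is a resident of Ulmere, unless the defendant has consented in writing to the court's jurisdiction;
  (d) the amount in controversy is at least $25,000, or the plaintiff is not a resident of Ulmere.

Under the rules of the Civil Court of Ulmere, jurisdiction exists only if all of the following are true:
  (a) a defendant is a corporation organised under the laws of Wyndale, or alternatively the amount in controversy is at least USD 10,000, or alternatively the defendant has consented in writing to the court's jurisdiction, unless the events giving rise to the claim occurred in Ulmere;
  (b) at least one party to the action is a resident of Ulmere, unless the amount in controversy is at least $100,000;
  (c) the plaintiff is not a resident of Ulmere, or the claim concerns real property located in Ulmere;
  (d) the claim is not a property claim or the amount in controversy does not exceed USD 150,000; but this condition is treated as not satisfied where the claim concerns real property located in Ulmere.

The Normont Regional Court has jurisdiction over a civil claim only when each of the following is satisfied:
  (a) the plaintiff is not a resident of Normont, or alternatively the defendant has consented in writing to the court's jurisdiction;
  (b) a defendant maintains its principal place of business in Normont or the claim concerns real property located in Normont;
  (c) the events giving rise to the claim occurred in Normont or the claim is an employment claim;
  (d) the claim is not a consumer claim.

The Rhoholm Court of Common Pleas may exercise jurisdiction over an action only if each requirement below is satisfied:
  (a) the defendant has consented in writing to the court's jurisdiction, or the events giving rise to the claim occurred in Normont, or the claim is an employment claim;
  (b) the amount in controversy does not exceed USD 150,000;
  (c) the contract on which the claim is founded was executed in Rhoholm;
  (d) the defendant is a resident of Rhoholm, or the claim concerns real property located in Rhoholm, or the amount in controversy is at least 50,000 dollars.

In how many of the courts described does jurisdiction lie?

The Circuit Court of Ulmere:
  (a) Every defendant has filed written consent. Satisfied.
  (b) The claim is an employment claim, not a property claim, so this disjunct is met. And the carve-out is inapplicable — the claim does not concern real property. Satisfied.
  (c) The plaintiff resides in Selhaven, not Ulmere. The proviso rescues it, though: every defendant has filed written consent. Condition met.
  (d) The amount in controversy is $101,250, which meets the USD 25,000 floor — that alternative is enough. Satisfied.
  → Jurisdiction lies.
The Civil Court of Ulmere:
  (a) The amount in controversy is 101,250 dollars, which meets the 10,000 dollars floor, so this disjunct is met. Met.
  (b) No party resides in Ulmere. However, the amount in controversy is USD 101,250, which meets the 100,000 dollars floor, so the 'unless' proviso supplies this condition. Met.
  (c) The plaintiff resides in Selhaven, which is not Ulmere — that alternative is enough. Satisfied.
  (d) The claim is an employment claim, not a property claim — that alternative is enough. And the carve-out is inapplicable — the claim does not concern real property. Met.
  → Jurisdiction lies.
The Normont Regional Court:
  (a) The plaintiff resides in Selhaven, which is not Normont — that alternative is enough. Condition met.
  (b) No defendant is a corporation; the claim does not concern real property — none of the alternatives is met. Not met.
  (c) The claim is an employment claim, so one alternative holds. Met.
  (d) The claim is an employment claim, not a consumer claim. Satisfied.
  → No jurisdiction.
The Rhoholm Court of Common Pleas:
  (a) Every defendant has filed written consent, so this disjunct is met. Satisfied.
  (b) The amount in controversy is 101,250 dollars, within the $150,000 ceiling. Condition met.
  (c) The contract was executed in Rhoholm. Satisfied.
  (d) The amount in controversy is USD 101,250, which meets the USD 50,000 floor — that alternative is enough. Met.
  → All conditions met; jurisdiction exists.
Courts with jurisdiction: the Circuit Court of Ulmere, the Civil Court of Ulmere, the Rhoholm Court of Common Pleas — 3 in total.

3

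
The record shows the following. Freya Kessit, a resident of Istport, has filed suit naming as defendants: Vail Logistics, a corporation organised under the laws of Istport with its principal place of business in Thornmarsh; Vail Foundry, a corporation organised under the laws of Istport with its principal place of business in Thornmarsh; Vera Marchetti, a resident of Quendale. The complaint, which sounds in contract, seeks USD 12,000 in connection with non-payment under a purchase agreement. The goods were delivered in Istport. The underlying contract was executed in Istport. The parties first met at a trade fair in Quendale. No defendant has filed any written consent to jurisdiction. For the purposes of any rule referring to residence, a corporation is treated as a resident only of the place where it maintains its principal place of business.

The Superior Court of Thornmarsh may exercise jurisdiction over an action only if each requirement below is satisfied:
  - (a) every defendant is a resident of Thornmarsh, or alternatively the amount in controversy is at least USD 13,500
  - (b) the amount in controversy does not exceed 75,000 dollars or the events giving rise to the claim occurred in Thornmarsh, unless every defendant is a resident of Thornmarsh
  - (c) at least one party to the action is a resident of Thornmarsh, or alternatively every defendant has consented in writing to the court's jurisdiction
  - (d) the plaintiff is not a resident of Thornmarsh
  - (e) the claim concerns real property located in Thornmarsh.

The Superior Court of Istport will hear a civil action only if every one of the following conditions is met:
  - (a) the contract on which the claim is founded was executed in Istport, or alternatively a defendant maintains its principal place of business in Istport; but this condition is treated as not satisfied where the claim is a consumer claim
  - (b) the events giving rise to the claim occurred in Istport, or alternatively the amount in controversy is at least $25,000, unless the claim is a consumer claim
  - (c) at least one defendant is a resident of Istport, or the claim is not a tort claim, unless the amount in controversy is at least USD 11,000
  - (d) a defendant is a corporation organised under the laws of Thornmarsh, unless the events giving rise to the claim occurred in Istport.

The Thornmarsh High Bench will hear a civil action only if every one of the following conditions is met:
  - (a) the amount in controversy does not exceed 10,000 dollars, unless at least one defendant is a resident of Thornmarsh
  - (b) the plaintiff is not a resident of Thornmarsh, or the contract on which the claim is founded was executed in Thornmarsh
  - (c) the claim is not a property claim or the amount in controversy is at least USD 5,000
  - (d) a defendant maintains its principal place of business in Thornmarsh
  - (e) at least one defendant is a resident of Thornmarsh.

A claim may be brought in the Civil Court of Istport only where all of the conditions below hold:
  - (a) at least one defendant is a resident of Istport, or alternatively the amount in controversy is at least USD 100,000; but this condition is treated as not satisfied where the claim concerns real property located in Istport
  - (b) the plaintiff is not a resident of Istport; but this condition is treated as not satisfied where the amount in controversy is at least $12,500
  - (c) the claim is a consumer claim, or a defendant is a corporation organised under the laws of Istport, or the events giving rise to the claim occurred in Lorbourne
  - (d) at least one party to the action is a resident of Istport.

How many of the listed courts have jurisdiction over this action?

2

The Superior Court of Thornmarsh:
  (a) The defendants reside as follows — Vail Logistics in Thornmarsh, Vail Foundry in Thornmarsh, Vera Marchetti in Quendale — not all in Thornmarsh; the amount in controversy is 12,000 dollars, below the USD 13,500 floor — no alternative holds. Not met.
  (b) The amount in controversy is $12,000, within the 75,000 dollars ceiling, so one alternative holds. Satisfied.
  (c) Vail Logistics resides in Thornmarsh, so one alternative holds. Met.
  (d) The plaintiff resides in Istport, which is not Thornmarsh. Met.
  (e) The claim does not concern real property. Not met.
  → At least one condition fails; no jurisdiction.
The Superior Court of Istport:
  (a) The contract was executed in Istport, so one alternative holds. The carve-out does not apply: the claim is a contract claim, not a consumer claim. Met.
  (b) The operative events occurred in Istport, so one alternative holds. Condition met.
  (c) The claim is a contract claim, not a tort claim — that alternative is enough. Met.
  (d) The corporate defendant(s) are organised in Istport, not Thornmarsh. However, the operative events occurred in Istport, so the 'unless' proviso supplies this condition. Met.
  → Every requirement is satisfied — jurisdiction.
The Thornmarsh High Bench:
  (a) The amount in controversy is USD 12,000, above the 10,000 dollars ceiling. The proviso rescues it, though: Vail Logistics resides in Thornmarsh. Satisfied.
  (b) The plaintiff resides in Istport, which is not Thornmarsh — that alternative is enough. Condition met.
  (c) The claim is a contract claim, not a property claim, which satisfies one of the alternatives. Satisfied.
  (d) Vail Logistics has its principal place of business in Thornmarsh. Met.
  (e) Vail Logistics resides in Thornmarsh. Satisfied.
  → Jurisdiction lies.
The Civil Court of Istport:
  (a) No defendant resides in Istport (they reside in Thornmarsh, Thornmarsh, Quendale); the amount in controversy is 12,000 dollars, below the USD 100,000 floor — none of the alternatives is met. Fails.
  (b) The plaintiff resides in Istport. Condition not met.
  (c) Vail Logistics is organised under the laws of Istport, which satisfies one of the alternatives. Met.
  (d) Freya Kessit resides in Istport. Met.
  → The court lacks jurisdiction.
Courts with jurisdiction: the Superior Court of Istport, the Thornmarsh High Bench — 2 in total.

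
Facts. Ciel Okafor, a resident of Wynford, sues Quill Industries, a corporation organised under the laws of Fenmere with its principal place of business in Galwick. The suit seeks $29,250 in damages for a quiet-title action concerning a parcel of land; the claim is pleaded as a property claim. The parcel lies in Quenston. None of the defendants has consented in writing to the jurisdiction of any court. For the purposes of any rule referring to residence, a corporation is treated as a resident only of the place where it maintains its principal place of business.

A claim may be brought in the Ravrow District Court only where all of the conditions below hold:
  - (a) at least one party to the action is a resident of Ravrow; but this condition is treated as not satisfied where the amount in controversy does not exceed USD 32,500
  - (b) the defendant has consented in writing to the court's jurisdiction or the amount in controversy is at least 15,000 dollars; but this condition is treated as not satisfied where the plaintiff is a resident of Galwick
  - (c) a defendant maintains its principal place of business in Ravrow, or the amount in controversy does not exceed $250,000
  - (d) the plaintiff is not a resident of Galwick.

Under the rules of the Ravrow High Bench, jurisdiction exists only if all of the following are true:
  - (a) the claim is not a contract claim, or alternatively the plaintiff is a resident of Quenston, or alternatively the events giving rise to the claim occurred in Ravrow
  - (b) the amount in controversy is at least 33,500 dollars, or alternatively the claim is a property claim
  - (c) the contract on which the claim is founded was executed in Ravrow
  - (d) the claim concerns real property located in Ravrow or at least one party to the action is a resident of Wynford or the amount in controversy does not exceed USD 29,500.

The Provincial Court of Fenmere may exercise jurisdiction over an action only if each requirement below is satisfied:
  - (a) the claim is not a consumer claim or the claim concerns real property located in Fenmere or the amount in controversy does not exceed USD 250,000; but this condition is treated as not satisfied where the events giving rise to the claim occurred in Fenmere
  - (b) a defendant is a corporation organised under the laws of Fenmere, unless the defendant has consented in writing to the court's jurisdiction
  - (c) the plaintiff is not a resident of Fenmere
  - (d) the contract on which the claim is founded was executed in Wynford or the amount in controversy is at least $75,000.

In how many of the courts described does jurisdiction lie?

0

The Ravrow District Court:
  (a) No party resides in Ravrow. Condition not met.
  (b) The amount in controversy is $29,250, which meets the 15,000 dollars floor, which satisfies one of the alternatives. And the carve-out is inapplicable — the plaintiff resides in Wynford, not Galwick. Satisfied.
  (c) The amount in controversy is 29,250 dollars, within the $250,000 ceiling, so this disjunct is met. Condition met.
  (d) The plaintiff resides in Wynford, which is not Galwick. Met.
  → The court lacks jurisdiction.
The Ravrow High Bench:
  (a) The claim is a property claim, not a contract claim, so this disjunct is met. Condition met.
  (b) The claim is a property claim — that alternative is enough. Condition met.
  (c) No contract (and hence no place of execution) is alleged. Condition not met.
  (d) Ciel Okafor resides in Wynford, which satisfies one of the alternatives. Condition met.
  → Not every requirement is met — no jurisdiction.
The Provincial Court of Fenmere:
  (a) The claim is a property claim, not a consumer claim, so one alternative holds. The carve-out does not apply: the operative events occurred in Quenston, not Fenmere. Met.
  (b) Quill Industries is organised under the laws of Fenmere. Met.
  (c) The plaintiff resides in Wynford, which is not Fenmere. Met.
  (d) No contract (and hence no place of execution) is alleged; the amount in controversy is 29,250 dollars, below the USD 75,000 floor — every alternative fails. Not met.
  → Not every requirement is met — no jurisdiction.
No court satisfies all of its conditions.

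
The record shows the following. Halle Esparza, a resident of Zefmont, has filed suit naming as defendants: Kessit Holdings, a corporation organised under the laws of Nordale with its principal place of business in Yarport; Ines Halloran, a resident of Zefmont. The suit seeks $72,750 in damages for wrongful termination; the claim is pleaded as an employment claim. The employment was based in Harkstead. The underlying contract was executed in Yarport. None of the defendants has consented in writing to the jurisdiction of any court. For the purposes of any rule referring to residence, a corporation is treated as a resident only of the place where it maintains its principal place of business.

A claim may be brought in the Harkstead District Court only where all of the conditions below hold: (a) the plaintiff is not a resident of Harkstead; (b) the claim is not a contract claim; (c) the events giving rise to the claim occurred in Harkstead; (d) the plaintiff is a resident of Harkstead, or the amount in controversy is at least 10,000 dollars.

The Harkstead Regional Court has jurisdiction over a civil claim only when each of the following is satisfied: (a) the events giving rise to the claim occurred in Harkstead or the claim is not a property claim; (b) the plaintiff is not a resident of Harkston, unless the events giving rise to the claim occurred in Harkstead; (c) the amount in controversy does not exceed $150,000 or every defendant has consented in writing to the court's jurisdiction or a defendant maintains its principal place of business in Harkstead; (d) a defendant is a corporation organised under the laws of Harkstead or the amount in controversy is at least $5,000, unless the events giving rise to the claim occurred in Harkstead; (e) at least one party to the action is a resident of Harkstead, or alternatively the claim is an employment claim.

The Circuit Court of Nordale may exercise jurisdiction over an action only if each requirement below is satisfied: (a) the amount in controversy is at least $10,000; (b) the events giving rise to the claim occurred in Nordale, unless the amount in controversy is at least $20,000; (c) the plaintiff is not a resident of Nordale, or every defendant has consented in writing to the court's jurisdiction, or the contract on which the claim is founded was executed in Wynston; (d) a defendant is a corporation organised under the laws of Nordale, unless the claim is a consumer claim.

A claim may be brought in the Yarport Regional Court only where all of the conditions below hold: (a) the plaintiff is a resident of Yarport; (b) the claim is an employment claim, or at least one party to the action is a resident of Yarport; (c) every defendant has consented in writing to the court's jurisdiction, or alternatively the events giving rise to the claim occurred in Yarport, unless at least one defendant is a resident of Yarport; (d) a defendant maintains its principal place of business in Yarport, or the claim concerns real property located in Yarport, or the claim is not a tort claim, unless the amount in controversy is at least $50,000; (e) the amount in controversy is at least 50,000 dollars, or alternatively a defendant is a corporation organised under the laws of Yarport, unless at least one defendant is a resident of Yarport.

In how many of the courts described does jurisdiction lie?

3

The Harkstead District Court:
  (a) The plaintiff resides in Zefmont, which is not Harkstead. Condition met.
  (b) The claim is an employment claim, not a contract claim. Met.
  (c) The operative events occurred in Harkstead. Satisfied.
  (d) The amount in controversy is 72,750 dollars, which meets the $10,000 floor, so one alternative holds. Satisfied.
  → Jurisdiction lies.
The Harkstead Regional Court:
  (a) The operative events occurred in Harkstead, which satisfies one of the alternatives. Met.
  (b) The plaintiff resides in Zefmont, which is not Harkston. Met.
  (c) The amount in controversy is USD 72,750, within the USD 150,000 ceiling, so this disjunct is met. Condition met.
  (d) The amount in controversy is 72,750 dollars, which meets the USD 5,000 floor, so one alternative holds. Condition met.
  (e) The claim is an employment claim, so this disjunct is met. Satisfied.
  → All conditions met; jurisdiction exists.
The Circuit Court of Nordale:
  (a) The amount in controversy is 72,750 dollars, which meets the $10,000 floor. Condition met.
  (b) The operative events occurred in Harkstead, not Nordale. However, the amount in controversy is 72,750 dollars, which meets the USD 20,000 floor, so the 'unless' proviso supplies this condition. Met.
  (c) The plaintiff resides in Zefmont, which is not Nordale, so one alternative holds. Condition met.
  (d) Kessit Holdings is organised under the laws of Nordale. Satisfied.
  → The court has jurisdiction.
The Yarport Regional Court:
  (a) The plaintiff resides in Zefmont, not Yarport. Fails.
  (b) The claim is an employment claim, so this disjunct is met. Satisfied.
  (c) No such written consent has been filed; the operative events occurred in Harkstead, not Yarport — every alternative fails. However, Kessit Holdings resides in Yarport, so the 'unless' proviso supplies this condition. Condition met.
  (d) Kessit Holdings has its principal place of business in Yarport — that alternative is enough. Met.
  (e) The amount in controversy is USD 72,750, which meets the 50,000 dollars floor, so this disjunct is met. Met.
  → The court lacks jurisdiction.
Courts with jurisdiction: the Harkstead District Court, the Harkstead Regional Court, the Circuit Court of Nordale — 3 in total.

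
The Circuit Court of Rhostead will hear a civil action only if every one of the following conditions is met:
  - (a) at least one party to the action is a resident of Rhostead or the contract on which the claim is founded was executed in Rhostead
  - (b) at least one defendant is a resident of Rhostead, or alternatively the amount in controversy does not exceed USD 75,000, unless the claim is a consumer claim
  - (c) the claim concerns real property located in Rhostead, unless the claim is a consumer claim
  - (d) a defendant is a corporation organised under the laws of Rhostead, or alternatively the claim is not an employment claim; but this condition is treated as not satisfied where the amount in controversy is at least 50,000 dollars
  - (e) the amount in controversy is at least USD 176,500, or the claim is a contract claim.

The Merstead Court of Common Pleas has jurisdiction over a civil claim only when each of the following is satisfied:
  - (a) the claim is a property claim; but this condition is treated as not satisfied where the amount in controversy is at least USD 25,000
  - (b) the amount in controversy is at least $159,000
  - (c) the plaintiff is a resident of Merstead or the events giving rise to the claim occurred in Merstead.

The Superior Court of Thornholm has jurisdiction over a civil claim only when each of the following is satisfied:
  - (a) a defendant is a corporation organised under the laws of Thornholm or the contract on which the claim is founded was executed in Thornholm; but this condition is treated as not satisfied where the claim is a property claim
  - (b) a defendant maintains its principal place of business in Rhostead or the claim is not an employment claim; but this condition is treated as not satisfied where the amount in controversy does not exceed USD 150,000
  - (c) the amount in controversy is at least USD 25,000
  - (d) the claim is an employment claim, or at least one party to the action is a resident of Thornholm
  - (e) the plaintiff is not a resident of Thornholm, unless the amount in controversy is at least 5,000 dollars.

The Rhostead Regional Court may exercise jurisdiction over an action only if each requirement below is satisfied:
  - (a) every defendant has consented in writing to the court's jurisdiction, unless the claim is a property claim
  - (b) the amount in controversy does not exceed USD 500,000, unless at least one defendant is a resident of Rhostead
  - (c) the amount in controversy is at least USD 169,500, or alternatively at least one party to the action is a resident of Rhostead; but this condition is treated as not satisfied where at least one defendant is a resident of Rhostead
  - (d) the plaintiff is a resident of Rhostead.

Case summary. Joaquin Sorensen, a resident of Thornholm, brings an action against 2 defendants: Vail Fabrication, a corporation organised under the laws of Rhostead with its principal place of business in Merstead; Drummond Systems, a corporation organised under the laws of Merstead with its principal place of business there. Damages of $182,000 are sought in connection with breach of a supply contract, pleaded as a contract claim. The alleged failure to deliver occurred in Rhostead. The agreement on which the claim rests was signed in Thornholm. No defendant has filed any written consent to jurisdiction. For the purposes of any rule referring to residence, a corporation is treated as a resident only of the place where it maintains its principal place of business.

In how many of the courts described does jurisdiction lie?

1

The Circuit Court of Rhostead:
  (a) No party resides in Rhostead; the contract was executed in Thornholm, not Rhostead — no alternative holds. Condition not met.
  (b) No defendant resides in Rhostead (they reside in Merstead, Merstead); the amount in controversy is USD 182,000, above the $75,000 ceiling — no alternative holds. And the claim is a contract claim, not a consumer claim, so the proviso does not save it. Not met.
  (c) The claim does not concern real property. The proviso offers no rescue either, since the claim is a contract claim, not a consumer claim. Not met.
  (d) Vail Fabrication is organised under the laws of Rhostead, so this disjunct is met. However, the amount in controversy is 182,000 dollars, which meets the $50,000 floor, which falls within the stated exception and so defeats the condition. Not met.
  (e) The amount in controversy is 182,000 dollars, which meets the $176,500 floor — that alternative is enough. Condition met.
  → The court lacks jurisdiction.
The Merstead Court of Common Pleas:
  (a) The claim is a contract claim, not a property claim. Fails.
  (b) The amount in controversy is $182,000, which meets the 159,000 dollars floor. Satisfied.
  (c) The plaintiff resides in Thornholm, not Merstead; the operative events occurred in Rhostead, not Merstead — none of the alternatives is met. Fails.
  → No jurisdiction.
The Superior Court of Thornholm:
  (a) The contract was executed in Thornholm — that alternative is enough. The carve-out does not apply: the claim is a contract claim, not a property claim. Satisfied.
  (b) The claim is a contract claim, not an employment claim, so this disjunct is met. The exception is not triggered, since the amount in controversy is 182,000 dollars, above the USD 150,000 ceiling. Satisfied.
  (c) The amount in controversy is USD 182,000, which meets the $25,000 floor. Condition met.
  (d) Joaquin Sorensen resides in Thornholm, so this disjunct is met. Met.
  (e) The plaintiff resides in Thornholm. The proviso rescues it, though: the amount in controversy is USD 182,000, which meets the $5,000 floor. Condition met.
  → The court has jurisdiction.
The Rhostead Regional Court:
  (a) No such written consent has been filed. The proviso offers no rescue either, since the claim is a contract claim, not a property claim. Not satisfied.
  (b) The amount in controversy is USD 182,000, within the 500,000 dollars ceiling. Condition met.
  (c) The amount in controversy is 182,000 dollars, which meets the USD 169,500 floor, so one alternative holds. And the carve-out is inapplicable — no defendant resides in Rhostead (they reside in Merstead, Merstead). Met.
  (d) The plaintiff resides in Thornholm, not Rhostead. Not met.
  → No jurisdiction.
Courts with jurisdiction: the Superior Court of Thornholm — 1 in total.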